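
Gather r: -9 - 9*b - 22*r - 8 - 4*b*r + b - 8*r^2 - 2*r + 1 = -8*b - 8*r^2 + r*(-4*b - 24) - 16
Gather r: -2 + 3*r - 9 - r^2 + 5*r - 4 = -r^2 + 8*r - 15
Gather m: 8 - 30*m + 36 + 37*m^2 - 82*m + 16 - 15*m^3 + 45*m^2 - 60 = -15*m^3 + 82*m^2 - 112*m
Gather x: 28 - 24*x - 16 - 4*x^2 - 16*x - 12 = -4*x^2 - 40*x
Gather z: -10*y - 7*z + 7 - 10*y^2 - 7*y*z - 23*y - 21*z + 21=-10*y^2 - 33*y + z*(-7*y - 28) + 28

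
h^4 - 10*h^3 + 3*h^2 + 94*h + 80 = (h - 8)*(h - 5)*(h + 1)*(h + 2)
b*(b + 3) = b^2 + 3*b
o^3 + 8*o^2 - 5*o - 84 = (o - 3)*(o + 4)*(o + 7)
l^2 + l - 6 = (l - 2)*(l + 3)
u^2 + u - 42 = (u - 6)*(u + 7)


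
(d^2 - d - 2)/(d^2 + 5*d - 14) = (d + 1)/(d + 7)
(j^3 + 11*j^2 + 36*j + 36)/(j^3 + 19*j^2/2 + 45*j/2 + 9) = 2*(j + 2)/(2*j + 1)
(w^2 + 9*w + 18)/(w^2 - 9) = (w + 6)/(w - 3)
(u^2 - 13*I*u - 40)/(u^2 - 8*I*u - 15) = (u - 8*I)/(u - 3*I)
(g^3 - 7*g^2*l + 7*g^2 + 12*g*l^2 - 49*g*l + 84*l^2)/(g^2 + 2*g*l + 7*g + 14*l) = (g^2 - 7*g*l + 12*l^2)/(g + 2*l)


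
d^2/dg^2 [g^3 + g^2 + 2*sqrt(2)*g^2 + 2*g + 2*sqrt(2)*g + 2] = 6*g + 2 + 4*sqrt(2)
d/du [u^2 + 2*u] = 2*u + 2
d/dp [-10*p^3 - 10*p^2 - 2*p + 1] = -30*p^2 - 20*p - 2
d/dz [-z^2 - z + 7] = -2*z - 1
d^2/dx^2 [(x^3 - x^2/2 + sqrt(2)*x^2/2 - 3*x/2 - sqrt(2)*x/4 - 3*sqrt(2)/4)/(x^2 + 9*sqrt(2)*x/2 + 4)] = (16*sqrt(2)*x^3 + 244*x^3 + 48*x^2 + 366*sqrt(2)*x^2 + 24*sqrt(2)*x + 366*x + 8 + 61*sqrt(2))/(4*x^6 + 54*sqrt(2)*x^5 + 534*x^4 + 1161*sqrt(2)*x^3 + 2136*x^2 + 864*sqrt(2)*x + 256)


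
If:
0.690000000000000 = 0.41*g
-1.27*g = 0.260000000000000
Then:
No Solution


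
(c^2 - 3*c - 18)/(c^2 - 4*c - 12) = (c + 3)/(c + 2)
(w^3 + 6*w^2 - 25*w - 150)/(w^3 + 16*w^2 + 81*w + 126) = (w^2 - 25)/(w^2 + 10*w + 21)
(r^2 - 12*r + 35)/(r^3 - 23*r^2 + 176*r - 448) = (r - 5)/(r^2 - 16*r + 64)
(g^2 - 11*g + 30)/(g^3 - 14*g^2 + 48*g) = (g - 5)/(g*(g - 8))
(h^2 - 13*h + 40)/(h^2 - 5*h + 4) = (h^2 - 13*h + 40)/(h^2 - 5*h + 4)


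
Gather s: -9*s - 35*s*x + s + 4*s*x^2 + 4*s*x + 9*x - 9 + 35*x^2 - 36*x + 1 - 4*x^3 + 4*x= s*(4*x^2 - 31*x - 8) - 4*x^3 + 35*x^2 - 23*x - 8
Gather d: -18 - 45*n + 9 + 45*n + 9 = 0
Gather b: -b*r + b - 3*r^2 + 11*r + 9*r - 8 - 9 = b*(1 - r) - 3*r^2 + 20*r - 17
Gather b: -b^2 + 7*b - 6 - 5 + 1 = -b^2 + 7*b - 10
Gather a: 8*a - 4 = 8*a - 4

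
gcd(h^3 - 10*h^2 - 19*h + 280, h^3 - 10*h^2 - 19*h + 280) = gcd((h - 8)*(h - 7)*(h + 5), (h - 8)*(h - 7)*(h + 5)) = h^3 - 10*h^2 - 19*h + 280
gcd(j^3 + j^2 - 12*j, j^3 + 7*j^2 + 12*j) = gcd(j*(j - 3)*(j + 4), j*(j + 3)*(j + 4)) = j^2 + 4*j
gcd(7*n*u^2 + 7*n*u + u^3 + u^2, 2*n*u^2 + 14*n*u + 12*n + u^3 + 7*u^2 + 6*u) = u + 1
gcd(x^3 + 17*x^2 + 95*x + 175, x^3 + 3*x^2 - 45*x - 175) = x^2 + 10*x + 25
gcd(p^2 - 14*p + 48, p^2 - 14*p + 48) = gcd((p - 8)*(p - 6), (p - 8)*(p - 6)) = p^2 - 14*p + 48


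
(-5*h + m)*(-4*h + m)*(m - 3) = 20*h^2*m - 60*h^2 - 9*h*m^2 + 27*h*m + m^3 - 3*m^2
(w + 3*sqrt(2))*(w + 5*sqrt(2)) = w^2 + 8*sqrt(2)*w + 30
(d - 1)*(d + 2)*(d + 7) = d^3 + 8*d^2 + 5*d - 14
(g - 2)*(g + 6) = g^2 + 4*g - 12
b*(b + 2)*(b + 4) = b^3 + 6*b^2 + 8*b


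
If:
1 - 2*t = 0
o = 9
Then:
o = 9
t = 1/2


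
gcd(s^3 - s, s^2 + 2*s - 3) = s - 1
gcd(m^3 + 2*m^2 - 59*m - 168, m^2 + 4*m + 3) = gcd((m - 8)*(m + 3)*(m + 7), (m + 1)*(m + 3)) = m + 3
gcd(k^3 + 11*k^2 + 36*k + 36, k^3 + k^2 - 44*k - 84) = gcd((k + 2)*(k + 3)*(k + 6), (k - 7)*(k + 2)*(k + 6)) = k^2 + 8*k + 12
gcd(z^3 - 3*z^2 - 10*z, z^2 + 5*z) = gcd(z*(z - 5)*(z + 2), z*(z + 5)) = z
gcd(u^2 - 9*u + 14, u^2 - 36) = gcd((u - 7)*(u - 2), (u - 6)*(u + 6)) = 1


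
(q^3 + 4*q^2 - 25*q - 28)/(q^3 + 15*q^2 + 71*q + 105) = (q^2 - 3*q - 4)/(q^2 + 8*q + 15)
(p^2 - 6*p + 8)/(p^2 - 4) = (p - 4)/(p + 2)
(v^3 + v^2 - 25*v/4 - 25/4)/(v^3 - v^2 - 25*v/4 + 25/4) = (v + 1)/(v - 1)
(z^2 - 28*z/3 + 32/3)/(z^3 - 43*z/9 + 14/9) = 3*(3*z^2 - 28*z + 32)/(9*z^3 - 43*z + 14)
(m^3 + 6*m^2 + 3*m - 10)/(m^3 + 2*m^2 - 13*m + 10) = (m + 2)/(m - 2)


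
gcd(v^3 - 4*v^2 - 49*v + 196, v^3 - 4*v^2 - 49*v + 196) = v^3 - 4*v^2 - 49*v + 196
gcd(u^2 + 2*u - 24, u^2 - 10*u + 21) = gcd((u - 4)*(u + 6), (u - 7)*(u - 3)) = 1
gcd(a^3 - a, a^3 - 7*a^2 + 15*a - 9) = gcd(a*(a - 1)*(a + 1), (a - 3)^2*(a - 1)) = a - 1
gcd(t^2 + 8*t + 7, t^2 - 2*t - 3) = t + 1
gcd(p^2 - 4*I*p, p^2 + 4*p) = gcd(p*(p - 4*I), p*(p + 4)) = p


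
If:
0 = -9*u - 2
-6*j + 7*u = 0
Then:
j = -7/27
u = -2/9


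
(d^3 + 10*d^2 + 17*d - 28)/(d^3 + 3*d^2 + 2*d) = (d^3 + 10*d^2 + 17*d - 28)/(d*(d^2 + 3*d + 2))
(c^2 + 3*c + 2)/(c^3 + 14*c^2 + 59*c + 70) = (c + 1)/(c^2 + 12*c + 35)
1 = 1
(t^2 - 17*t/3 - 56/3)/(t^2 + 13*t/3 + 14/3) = (t - 8)/(t + 2)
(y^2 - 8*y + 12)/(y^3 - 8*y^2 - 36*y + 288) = (y - 2)/(y^2 - 2*y - 48)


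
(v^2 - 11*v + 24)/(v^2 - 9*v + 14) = (v^2 - 11*v + 24)/(v^2 - 9*v + 14)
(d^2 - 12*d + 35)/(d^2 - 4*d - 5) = (d - 7)/(d + 1)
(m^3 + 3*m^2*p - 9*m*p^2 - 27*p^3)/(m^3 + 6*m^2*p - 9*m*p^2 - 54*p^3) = (m + 3*p)/(m + 6*p)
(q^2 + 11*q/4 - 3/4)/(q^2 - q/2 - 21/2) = (4*q - 1)/(2*(2*q - 7))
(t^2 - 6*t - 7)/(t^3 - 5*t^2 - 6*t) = (t - 7)/(t*(t - 6))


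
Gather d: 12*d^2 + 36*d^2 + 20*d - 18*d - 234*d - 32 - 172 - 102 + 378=48*d^2 - 232*d + 72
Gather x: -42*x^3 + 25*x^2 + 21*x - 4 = -42*x^3 + 25*x^2 + 21*x - 4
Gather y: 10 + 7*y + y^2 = y^2 + 7*y + 10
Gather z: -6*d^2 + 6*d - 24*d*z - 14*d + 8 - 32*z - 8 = -6*d^2 - 8*d + z*(-24*d - 32)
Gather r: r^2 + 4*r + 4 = r^2 + 4*r + 4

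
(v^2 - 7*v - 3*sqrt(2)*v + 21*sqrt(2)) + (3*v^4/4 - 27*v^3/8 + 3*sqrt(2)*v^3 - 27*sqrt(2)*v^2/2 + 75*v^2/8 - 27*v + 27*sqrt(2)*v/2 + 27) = 3*v^4/4 - 27*v^3/8 + 3*sqrt(2)*v^3 - 27*sqrt(2)*v^2/2 + 83*v^2/8 - 34*v + 21*sqrt(2)*v/2 + 27 + 21*sqrt(2)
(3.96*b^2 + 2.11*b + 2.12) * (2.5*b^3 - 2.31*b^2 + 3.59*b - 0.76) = 9.9*b^5 - 3.8726*b^4 + 14.6423*b^3 - 0.331900000000001*b^2 + 6.0072*b - 1.6112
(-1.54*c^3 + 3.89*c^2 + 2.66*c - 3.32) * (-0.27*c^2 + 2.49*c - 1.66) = 0.4158*c^5 - 4.8849*c^4 + 11.5243*c^3 + 1.0624*c^2 - 12.6824*c + 5.5112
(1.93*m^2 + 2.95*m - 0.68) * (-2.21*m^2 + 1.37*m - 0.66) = -4.2653*m^4 - 3.8754*m^3 + 4.2705*m^2 - 2.8786*m + 0.4488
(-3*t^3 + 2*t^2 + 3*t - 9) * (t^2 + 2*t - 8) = -3*t^5 - 4*t^4 + 31*t^3 - 19*t^2 - 42*t + 72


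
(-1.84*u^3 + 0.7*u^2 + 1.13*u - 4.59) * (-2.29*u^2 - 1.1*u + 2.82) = 4.2136*u^5 + 0.421*u^4 - 8.5465*u^3 + 11.2421*u^2 + 8.2356*u - 12.9438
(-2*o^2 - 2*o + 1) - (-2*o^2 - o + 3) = -o - 2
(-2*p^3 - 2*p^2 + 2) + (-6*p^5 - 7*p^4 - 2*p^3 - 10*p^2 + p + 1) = -6*p^5 - 7*p^4 - 4*p^3 - 12*p^2 + p + 3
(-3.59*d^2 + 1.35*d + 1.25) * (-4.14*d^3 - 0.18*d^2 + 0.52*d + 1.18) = 14.8626*d^5 - 4.9428*d^4 - 7.2848*d^3 - 3.7592*d^2 + 2.243*d + 1.475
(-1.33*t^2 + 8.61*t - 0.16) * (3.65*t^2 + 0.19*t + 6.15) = -4.8545*t^4 + 31.1738*t^3 - 7.1276*t^2 + 52.9211*t - 0.984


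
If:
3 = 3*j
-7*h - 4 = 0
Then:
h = -4/7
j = 1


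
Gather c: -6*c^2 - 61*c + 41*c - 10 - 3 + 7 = -6*c^2 - 20*c - 6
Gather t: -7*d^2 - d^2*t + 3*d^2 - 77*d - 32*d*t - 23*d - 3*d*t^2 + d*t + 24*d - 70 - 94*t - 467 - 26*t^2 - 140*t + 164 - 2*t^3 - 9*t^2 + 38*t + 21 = -4*d^2 - 76*d - 2*t^3 + t^2*(-3*d - 35) + t*(-d^2 - 31*d - 196) - 352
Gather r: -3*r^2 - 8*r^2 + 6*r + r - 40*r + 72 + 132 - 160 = -11*r^2 - 33*r + 44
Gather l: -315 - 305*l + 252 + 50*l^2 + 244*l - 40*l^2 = 10*l^2 - 61*l - 63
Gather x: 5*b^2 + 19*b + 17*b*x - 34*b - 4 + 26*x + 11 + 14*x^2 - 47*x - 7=5*b^2 - 15*b + 14*x^2 + x*(17*b - 21)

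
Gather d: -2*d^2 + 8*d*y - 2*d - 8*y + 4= -2*d^2 + d*(8*y - 2) - 8*y + 4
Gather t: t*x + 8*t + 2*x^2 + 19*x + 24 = t*(x + 8) + 2*x^2 + 19*x + 24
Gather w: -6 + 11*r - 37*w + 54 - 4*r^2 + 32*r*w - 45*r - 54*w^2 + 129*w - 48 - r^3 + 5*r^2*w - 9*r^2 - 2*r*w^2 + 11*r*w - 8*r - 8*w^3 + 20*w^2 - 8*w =-r^3 - 13*r^2 - 42*r - 8*w^3 + w^2*(-2*r - 34) + w*(5*r^2 + 43*r + 84)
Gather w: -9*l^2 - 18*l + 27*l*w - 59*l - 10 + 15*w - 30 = -9*l^2 - 77*l + w*(27*l + 15) - 40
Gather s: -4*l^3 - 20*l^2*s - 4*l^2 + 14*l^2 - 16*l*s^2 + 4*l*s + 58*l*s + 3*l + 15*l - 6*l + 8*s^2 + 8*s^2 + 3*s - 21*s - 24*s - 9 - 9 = -4*l^3 + 10*l^2 + 12*l + s^2*(16 - 16*l) + s*(-20*l^2 + 62*l - 42) - 18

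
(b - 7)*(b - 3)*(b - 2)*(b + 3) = b^4 - 9*b^3 + 5*b^2 + 81*b - 126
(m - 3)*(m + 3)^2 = m^3 + 3*m^2 - 9*m - 27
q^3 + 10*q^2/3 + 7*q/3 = q*(q + 1)*(q + 7/3)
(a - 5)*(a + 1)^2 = a^3 - 3*a^2 - 9*a - 5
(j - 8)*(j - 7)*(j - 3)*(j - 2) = j^4 - 20*j^3 + 137*j^2 - 370*j + 336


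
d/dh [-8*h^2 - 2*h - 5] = -16*h - 2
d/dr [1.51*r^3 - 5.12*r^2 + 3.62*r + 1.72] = 4.53*r^2 - 10.24*r + 3.62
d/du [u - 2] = 1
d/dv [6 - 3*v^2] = -6*v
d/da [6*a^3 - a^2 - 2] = 2*a*(9*a - 1)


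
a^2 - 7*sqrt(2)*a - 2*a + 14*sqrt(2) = (a - 2)*(a - 7*sqrt(2))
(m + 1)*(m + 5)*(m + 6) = m^3 + 12*m^2 + 41*m + 30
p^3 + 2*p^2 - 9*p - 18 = (p - 3)*(p + 2)*(p + 3)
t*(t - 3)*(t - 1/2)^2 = t^4 - 4*t^3 + 13*t^2/4 - 3*t/4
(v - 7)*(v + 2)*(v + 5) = v^3 - 39*v - 70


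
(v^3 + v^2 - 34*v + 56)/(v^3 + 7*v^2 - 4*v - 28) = (v - 4)/(v + 2)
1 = 1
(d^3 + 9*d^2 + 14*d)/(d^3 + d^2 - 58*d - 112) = d/(d - 8)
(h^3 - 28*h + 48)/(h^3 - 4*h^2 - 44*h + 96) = (h - 4)/(h - 8)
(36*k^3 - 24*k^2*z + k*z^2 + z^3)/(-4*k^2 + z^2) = (-18*k^2 + 3*k*z + z^2)/(2*k + z)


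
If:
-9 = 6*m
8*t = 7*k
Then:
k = 8*t/7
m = -3/2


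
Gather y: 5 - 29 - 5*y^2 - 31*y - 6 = -5*y^2 - 31*y - 30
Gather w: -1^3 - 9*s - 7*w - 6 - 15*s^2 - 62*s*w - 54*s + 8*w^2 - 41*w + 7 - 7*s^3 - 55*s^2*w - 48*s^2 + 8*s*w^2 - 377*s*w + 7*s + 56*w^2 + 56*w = -7*s^3 - 63*s^2 - 56*s + w^2*(8*s + 64) + w*(-55*s^2 - 439*s + 8)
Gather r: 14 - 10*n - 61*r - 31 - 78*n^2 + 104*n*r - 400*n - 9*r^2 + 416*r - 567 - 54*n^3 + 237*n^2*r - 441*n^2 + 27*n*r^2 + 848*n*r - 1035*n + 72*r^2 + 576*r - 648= -54*n^3 - 519*n^2 - 1445*n + r^2*(27*n + 63) + r*(237*n^2 + 952*n + 931) - 1232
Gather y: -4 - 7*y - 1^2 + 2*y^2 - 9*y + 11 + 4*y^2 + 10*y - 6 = 6*y^2 - 6*y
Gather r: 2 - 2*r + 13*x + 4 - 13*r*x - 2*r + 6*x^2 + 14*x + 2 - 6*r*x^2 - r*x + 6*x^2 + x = r*(-6*x^2 - 14*x - 4) + 12*x^2 + 28*x + 8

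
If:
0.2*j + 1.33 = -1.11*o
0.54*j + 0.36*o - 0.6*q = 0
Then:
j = 1.26279863481229*q + 0.907849829351536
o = -0.227531285551763*q - 1.3617747440273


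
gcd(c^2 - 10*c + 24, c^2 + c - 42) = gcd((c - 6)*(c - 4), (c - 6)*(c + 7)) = c - 6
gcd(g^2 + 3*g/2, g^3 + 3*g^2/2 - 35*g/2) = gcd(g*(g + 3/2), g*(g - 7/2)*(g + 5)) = g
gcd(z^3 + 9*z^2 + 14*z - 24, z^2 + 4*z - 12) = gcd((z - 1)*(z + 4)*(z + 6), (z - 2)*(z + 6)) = z + 6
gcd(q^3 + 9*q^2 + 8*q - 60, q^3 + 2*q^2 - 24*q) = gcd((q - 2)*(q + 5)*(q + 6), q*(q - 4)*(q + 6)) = q + 6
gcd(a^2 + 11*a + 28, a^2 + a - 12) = a + 4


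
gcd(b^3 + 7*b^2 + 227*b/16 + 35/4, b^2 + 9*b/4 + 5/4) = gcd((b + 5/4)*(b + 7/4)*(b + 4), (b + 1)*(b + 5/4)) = b + 5/4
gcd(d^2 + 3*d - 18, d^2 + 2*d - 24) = d + 6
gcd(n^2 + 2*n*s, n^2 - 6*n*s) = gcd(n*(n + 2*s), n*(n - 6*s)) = n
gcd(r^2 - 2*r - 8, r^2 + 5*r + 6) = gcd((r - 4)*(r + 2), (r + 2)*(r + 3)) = r + 2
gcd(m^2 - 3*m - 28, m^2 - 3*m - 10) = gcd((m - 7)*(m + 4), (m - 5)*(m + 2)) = 1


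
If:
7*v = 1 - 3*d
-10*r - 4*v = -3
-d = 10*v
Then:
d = 10/23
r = 73/230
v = -1/23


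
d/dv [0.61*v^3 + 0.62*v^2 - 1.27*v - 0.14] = 1.83*v^2 + 1.24*v - 1.27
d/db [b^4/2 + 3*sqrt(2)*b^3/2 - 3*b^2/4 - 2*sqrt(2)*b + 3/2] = 2*b^3 + 9*sqrt(2)*b^2/2 - 3*b/2 - 2*sqrt(2)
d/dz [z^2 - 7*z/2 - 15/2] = 2*z - 7/2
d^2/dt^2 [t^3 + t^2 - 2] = 6*t + 2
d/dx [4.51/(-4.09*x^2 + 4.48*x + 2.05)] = (36.8918*x - 20.2048)/(-4.09*x^2 + 4.48*x + 2.05)^2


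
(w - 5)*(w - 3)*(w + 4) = w^3 - 4*w^2 - 17*w + 60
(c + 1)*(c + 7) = c^2 + 8*c + 7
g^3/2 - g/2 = g*(g/2 + 1/2)*(g - 1)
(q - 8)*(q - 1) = q^2 - 9*q + 8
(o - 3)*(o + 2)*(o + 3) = o^3 + 2*o^2 - 9*o - 18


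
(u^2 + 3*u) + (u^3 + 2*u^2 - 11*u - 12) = u^3 + 3*u^2 - 8*u - 12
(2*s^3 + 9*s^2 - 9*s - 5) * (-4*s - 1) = -8*s^4 - 38*s^3 + 27*s^2 + 29*s + 5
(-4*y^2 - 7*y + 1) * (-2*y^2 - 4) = 8*y^4 + 14*y^3 + 14*y^2 + 28*y - 4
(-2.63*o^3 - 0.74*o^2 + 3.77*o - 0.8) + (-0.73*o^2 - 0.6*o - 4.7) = -2.63*o^3 - 1.47*o^2 + 3.17*o - 5.5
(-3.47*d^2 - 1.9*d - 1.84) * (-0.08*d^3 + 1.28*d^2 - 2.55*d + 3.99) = 0.2776*d^5 - 4.2896*d^4 + 6.5637*d^3 - 11.3555*d^2 - 2.889*d - 7.3416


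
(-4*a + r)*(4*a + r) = -16*a^2 + r^2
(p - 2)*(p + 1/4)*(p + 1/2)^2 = p^4 - 3*p^3/4 - 2*p^2 - 15*p/16 - 1/8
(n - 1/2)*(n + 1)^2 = n^3 + 3*n^2/2 - 1/2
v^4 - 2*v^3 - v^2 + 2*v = v*(v - 2)*(v - 1)*(v + 1)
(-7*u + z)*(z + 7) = -7*u*z - 49*u + z^2 + 7*z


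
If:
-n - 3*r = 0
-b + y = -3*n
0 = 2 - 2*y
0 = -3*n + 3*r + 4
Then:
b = 4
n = 1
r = -1/3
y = 1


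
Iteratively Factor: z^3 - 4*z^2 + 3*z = (z)*(z^2 - 4*z + 3) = z*(z - 1)*(z - 3)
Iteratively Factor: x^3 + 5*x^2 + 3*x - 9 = (x - 1)*(x^2 + 6*x + 9) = (x - 1)*(x + 3)*(x + 3)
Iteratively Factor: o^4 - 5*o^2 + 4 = (o + 1)*(o^3 - o^2 - 4*o + 4) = (o - 2)*(o + 1)*(o^2 + o - 2) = (o - 2)*(o + 1)*(o + 2)*(o - 1)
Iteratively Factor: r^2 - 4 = (r + 2)*(r - 2)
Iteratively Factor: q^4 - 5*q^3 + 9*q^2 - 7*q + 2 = (q - 1)*(q^3 - 4*q^2 + 5*q - 2) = (q - 2)*(q - 1)*(q^2 - 2*q + 1) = (q - 2)*(q - 1)^2*(q - 1)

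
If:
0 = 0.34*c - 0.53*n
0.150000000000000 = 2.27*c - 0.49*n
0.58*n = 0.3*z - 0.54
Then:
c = 0.08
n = 0.05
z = 1.90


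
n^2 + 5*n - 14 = (n - 2)*(n + 7)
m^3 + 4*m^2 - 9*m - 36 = (m - 3)*(m + 3)*(m + 4)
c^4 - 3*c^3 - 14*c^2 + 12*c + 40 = (c - 5)*(c - 2)*(c + 2)^2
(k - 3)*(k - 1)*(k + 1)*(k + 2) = k^4 - k^3 - 7*k^2 + k + 6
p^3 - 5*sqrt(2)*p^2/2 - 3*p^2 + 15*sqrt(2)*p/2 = p*(p - 3)*(p - 5*sqrt(2)/2)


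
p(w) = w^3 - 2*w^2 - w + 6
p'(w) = 3*w^2 - 4*w - 1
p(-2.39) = -16.69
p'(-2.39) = 25.70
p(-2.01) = -8.19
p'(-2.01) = 19.16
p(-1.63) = -2.01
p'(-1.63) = 13.49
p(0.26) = 5.62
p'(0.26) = -1.84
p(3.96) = 32.78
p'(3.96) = 30.20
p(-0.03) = 6.03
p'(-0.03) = -0.88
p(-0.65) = 5.53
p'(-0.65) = 2.87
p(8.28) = 428.27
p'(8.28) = 171.56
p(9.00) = 564.00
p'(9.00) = 206.00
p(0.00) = 6.00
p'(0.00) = -1.00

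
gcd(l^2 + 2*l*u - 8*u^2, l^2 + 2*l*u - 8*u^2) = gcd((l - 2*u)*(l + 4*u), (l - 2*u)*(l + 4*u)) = -l^2 - 2*l*u + 8*u^2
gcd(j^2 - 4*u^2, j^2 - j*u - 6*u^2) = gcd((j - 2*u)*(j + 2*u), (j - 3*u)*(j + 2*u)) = j + 2*u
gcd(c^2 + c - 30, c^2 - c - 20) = c - 5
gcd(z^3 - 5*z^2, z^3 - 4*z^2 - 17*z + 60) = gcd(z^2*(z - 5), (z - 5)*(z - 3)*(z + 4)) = z - 5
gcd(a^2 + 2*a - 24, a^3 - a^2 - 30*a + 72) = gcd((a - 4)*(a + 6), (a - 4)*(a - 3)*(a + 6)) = a^2 + 2*a - 24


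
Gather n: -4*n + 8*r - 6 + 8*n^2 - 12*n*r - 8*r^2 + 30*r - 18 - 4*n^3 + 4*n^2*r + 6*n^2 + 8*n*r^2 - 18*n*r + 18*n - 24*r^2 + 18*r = -4*n^3 + n^2*(4*r + 14) + n*(8*r^2 - 30*r + 14) - 32*r^2 + 56*r - 24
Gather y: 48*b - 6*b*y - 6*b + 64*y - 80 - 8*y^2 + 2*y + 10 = 42*b - 8*y^2 + y*(66 - 6*b) - 70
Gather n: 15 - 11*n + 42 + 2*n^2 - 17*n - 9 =2*n^2 - 28*n + 48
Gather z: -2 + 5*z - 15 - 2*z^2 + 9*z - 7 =-2*z^2 + 14*z - 24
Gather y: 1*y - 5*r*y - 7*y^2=-7*y^2 + y*(1 - 5*r)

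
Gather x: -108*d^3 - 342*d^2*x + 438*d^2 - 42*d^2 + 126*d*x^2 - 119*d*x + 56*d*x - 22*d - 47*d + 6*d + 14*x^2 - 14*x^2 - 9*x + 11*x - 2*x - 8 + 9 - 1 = -108*d^3 + 396*d^2 + 126*d*x^2 - 63*d + x*(-342*d^2 - 63*d)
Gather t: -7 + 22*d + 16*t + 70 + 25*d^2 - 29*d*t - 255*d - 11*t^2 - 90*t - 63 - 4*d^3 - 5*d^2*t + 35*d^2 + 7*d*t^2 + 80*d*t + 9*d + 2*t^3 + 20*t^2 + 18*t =-4*d^3 + 60*d^2 - 224*d + 2*t^3 + t^2*(7*d + 9) + t*(-5*d^2 + 51*d - 56)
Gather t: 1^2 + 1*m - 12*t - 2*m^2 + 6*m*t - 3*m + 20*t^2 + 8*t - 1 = -2*m^2 - 2*m + 20*t^2 + t*(6*m - 4)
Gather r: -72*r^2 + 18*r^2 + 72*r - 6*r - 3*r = -54*r^2 + 63*r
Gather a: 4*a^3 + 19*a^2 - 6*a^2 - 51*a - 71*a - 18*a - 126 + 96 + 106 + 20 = 4*a^3 + 13*a^2 - 140*a + 96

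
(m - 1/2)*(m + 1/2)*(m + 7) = m^3 + 7*m^2 - m/4 - 7/4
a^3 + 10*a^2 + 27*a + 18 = (a + 1)*(a + 3)*(a + 6)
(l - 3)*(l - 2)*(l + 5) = l^3 - 19*l + 30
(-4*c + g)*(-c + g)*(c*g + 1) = 4*c^3*g - 5*c^2*g^2 + 4*c^2 + c*g^3 - 5*c*g + g^2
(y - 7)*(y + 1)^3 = y^4 - 4*y^3 - 18*y^2 - 20*y - 7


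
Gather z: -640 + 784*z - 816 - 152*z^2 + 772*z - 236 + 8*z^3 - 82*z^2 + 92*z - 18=8*z^3 - 234*z^2 + 1648*z - 1710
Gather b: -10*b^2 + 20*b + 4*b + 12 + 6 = -10*b^2 + 24*b + 18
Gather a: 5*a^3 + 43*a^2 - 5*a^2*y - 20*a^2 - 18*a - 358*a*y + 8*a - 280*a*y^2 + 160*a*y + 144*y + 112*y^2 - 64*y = 5*a^3 + a^2*(23 - 5*y) + a*(-280*y^2 - 198*y - 10) + 112*y^2 + 80*y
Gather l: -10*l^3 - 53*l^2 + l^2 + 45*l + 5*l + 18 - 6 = -10*l^3 - 52*l^2 + 50*l + 12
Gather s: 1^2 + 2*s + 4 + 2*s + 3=4*s + 8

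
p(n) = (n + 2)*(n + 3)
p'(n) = 2*n + 5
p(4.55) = 49.45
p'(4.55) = 14.10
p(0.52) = 8.87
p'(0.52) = 6.04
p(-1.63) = 0.51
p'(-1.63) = 1.74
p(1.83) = 18.50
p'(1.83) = 8.66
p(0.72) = 10.12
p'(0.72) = 6.44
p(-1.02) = 1.94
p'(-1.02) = 2.96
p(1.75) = 17.81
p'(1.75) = 8.50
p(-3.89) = 1.68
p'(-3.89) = -2.78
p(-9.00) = 42.00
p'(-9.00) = -13.00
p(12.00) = 210.00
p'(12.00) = 29.00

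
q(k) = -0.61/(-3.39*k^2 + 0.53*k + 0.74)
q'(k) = -0.61*(6.78*k - 0.53)/(-3.39*k^2 + 0.53*k + 0.74)^2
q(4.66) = 0.01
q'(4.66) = -0.00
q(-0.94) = 0.22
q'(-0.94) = 0.56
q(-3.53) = 0.01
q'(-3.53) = 0.01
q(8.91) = 0.00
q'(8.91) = -0.00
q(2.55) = 0.03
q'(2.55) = -0.03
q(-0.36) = -5.55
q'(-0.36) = 150.16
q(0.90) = 0.40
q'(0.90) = -1.45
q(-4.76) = 0.01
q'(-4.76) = 0.00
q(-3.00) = 0.02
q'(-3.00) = 0.01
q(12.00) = 0.00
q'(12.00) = -0.00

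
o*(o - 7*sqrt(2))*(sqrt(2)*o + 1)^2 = 2*o^4 - 12*sqrt(2)*o^3 - 27*o^2 - 7*sqrt(2)*o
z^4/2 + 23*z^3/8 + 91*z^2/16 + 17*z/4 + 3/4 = (z/2 + 1)*(z + 1/4)*(z + 3/2)*(z + 2)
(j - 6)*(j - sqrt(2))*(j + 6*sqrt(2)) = j^3 - 6*j^2 + 5*sqrt(2)*j^2 - 30*sqrt(2)*j - 12*j + 72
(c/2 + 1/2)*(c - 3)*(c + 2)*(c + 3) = c^4/2 + 3*c^3/2 - 7*c^2/2 - 27*c/2 - 9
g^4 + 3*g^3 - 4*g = g*(g - 1)*(g + 2)^2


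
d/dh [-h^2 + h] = 1 - 2*h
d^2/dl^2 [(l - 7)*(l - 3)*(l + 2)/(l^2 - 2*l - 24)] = 2*(13*l^3 - 306*l^2 + 1548*l - 3480)/(l^6 - 6*l^5 - 60*l^4 + 280*l^3 + 1440*l^2 - 3456*l - 13824)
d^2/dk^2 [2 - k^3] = -6*k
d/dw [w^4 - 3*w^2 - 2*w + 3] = 4*w^3 - 6*w - 2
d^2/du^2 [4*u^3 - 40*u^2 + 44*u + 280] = 24*u - 80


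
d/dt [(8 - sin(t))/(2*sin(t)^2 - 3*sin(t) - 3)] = (-32*sin(t) - cos(2*t) + 28)*cos(t)/(3*sin(t) + cos(2*t) + 2)^2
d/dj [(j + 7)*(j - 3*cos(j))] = j + (j + 7)*(3*sin(j) + 1) - 3*cos(j)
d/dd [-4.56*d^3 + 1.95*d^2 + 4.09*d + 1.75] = -13.68*d^2 + 3.9*d + 4.09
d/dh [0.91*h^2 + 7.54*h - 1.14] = 1.82*h + 7.54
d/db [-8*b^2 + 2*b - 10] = 2 - 16*b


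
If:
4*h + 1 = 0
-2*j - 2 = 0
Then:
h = -1/4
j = -1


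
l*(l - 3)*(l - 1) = l^3 - 4*l^2 + 3*l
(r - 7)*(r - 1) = r^2 - 8*r + 7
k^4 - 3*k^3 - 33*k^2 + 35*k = k*(k - 7)*(k - 1)*(k + 5)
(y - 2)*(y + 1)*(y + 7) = y^3 + 6*y^2 - 9*y - 14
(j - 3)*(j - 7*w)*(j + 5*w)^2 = j^4 + 3*j^3*w - 3*j^3 - 45*j^2*w^2 - 9*j^2*w - 175*j*w^3 + 135*j*w^2 + 525*w^3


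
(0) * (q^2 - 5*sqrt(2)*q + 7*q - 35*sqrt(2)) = 0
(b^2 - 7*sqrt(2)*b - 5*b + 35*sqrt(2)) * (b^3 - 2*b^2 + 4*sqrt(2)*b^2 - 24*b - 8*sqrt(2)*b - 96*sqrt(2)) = b^5 - 7*b^4 - 3*sqrt(2)*b^4 - 70*b^3 + 21*sqrt(2)*b^3 + 42*sqrt(2)*b^2 + 512*b^2 - 360*sqrt(2)*b + 784*b - 6720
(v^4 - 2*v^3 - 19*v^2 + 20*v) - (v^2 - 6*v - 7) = v^4 - 2*v^3 - 20*v^2 + 26*v + 7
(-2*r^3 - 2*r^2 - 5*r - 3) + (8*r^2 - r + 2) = -2*r^3 + 6*r^2 - 6*r - 1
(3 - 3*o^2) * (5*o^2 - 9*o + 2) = -15*o^4 + 27*o^3 + 9*o^2 - 27*o + 6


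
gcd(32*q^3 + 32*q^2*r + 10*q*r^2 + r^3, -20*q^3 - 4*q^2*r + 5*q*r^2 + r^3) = 2*q + r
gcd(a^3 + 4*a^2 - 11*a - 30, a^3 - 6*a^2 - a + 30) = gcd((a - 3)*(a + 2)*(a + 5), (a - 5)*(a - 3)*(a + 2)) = a^2 - a - 6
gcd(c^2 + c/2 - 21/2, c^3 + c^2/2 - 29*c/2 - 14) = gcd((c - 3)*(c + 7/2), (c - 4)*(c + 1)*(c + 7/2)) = c + 7/2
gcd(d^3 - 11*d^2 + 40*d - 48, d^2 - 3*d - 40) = 1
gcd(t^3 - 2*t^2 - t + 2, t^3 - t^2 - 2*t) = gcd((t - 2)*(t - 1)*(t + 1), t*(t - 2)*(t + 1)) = t^2 - t - 2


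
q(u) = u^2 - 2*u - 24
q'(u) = 2*u - 2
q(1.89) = -24.21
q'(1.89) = 1.78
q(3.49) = -18.80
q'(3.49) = 4.98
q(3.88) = -16.71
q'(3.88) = 5.76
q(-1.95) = -16.30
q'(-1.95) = -5.90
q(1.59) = -24.65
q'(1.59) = 1.18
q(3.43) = -19.10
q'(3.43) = 4.86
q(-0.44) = -22.93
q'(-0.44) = -2.88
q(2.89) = -21.43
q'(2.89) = 3.78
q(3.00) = -21.00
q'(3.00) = 4.00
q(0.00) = -24.00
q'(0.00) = -2.00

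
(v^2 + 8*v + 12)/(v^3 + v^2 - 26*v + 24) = (v + 2)/(v^2 - 5*v + 4)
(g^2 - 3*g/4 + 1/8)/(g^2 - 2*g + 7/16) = 2*(2*g - 1)/(4*g - 7)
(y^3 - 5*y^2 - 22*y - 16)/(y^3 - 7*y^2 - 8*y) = (y + 2)/y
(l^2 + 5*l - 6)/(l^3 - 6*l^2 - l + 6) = (l + 6)/(l^2 - 5*l - 6)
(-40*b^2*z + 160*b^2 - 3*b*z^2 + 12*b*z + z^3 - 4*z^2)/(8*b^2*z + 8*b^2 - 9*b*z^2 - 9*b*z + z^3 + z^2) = (5*b*z - 20*b + z^2 - 4*z)/(-b*z - b + z^2 + z)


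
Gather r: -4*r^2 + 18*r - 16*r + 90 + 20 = -4*r^2 + 2*r + 110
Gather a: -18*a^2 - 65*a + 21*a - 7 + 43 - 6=-18*a^2 - 44*a + 30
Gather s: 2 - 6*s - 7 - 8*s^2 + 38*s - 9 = -8*s^2 + 32*s - 14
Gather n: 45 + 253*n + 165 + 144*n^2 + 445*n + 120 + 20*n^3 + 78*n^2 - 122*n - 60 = 20*n^3 + 222*n^2 + 576*n + 270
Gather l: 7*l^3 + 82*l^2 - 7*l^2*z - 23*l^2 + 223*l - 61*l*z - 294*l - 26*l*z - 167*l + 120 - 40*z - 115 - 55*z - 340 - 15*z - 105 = 7*l^3 + l^2*(59 - 7*z) + l*(-87*z - 238) - 110*z - 440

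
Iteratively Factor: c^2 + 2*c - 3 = (c + 3)*(c - 1)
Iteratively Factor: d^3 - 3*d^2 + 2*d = (d)*(d^2 - 3*d + 2) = d*(d - 2)*(d - 1)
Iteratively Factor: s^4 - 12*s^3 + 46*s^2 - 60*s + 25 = (s - 5)*(s^3 - 7*s^2 + 11*s - 5) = (s - 5)*(s - 1)*(s^2 - 6*s + 5) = (s - 5)^2*(s - 1)*(s - 1)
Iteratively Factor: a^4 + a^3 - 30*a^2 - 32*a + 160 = (a + 4)*(a^3 - 3*a^2 - 18*a + 40) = (a - 5)*(a + 4)*(a^2 + 2*a - 8) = (a - 5)*(a + 4)^2*(a - 2)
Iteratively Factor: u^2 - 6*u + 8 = (u - 4)*(u - 2)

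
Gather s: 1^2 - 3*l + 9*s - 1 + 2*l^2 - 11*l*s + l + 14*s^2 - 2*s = 2*l^2 - 2*l + 14*s^2 + s*(7 - 11*l)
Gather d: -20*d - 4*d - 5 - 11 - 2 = -24*d - 18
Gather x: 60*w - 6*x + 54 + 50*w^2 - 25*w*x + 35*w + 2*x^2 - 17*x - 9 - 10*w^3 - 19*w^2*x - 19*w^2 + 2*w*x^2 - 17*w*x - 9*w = -10*w^3 + 31*w^2 + 86*w + x^2*(2*w + 2) + x*(-19*w^2 - 42*w - 23) + 45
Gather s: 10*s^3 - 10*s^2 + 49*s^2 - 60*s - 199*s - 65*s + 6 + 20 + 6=10*s^3 + 39*s^2 - 324*s + 32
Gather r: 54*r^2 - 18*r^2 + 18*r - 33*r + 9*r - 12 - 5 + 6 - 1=36*r^2 - 6*r - 12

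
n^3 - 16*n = n*(n - 4)*(n + 4)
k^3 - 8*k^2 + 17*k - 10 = (k - 5)*(k - 2)*(k - 1)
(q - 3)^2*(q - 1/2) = q^3 - 13*q^2/2 + 12*q - 9/2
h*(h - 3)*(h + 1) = h^3 - 2*h^2 - 3*h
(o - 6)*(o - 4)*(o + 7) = o^3 - 3*o^2 - 46*o + 168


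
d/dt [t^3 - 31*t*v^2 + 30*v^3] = 3*t^2 - 31*v^2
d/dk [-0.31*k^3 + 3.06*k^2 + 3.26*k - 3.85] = -0.93*k^2 + 6.12*k + 3.26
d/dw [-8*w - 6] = -8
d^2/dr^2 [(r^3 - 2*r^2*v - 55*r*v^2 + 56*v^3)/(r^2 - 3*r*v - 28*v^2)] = v^2*(-48*r^3 + 504*r^2*v - 5544*r*v^2 + 10248*v^3)/(r^6 - 9*r^5*v - 57*r^4*v^2 + 477*r^3*v^3 + 1596*r^2*v^4 - 7056*r*v^5 - 21952*v^6)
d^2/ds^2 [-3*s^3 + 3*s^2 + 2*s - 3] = 6 - 18*s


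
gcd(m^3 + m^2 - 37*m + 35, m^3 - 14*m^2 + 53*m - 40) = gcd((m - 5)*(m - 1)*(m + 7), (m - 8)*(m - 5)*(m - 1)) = m^2 - 6*m + 5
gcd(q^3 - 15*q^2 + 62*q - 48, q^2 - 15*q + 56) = q - 8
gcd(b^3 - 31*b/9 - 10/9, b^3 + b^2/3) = b + 1/3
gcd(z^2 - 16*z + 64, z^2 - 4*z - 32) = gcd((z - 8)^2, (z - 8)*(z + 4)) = z - 8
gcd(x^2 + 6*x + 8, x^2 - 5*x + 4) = 1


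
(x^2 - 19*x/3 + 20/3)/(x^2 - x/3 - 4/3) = (x - 5)/(x + 1)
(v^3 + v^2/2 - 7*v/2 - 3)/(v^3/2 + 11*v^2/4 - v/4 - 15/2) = 2*(2*v^3 + v^2 - 7*v - 6)/(2*v^3 + 11*v^2 - v - 30)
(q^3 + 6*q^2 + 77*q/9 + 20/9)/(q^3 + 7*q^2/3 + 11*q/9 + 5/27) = 3*(q + 4)/(3*q + 1)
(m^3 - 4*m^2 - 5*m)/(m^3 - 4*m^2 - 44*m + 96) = m*(m^2 - 4*m - 5)/(m^3 - 4*m^2 - 44*m + 96)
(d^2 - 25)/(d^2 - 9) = (d^2 - 25)/(d^2 - 9)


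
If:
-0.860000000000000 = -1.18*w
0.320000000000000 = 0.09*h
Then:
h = 3.56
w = 0.73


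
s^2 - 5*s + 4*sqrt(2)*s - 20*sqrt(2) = (s - 5)*(s + 4*sqrt(2))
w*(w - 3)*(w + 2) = w^3 - w^2 - 6*w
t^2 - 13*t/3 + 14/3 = (t - 7/3)*(t - 2)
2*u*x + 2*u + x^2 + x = (2*u + x)*(x + 1)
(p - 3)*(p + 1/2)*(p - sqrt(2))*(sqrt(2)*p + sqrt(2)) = sqrt(2)*p^4 - 3*sqrt(2)*p^3/2 - 2*p^3 - 4*sqrt(2)*p^2 + 3*p^2 - 3*sqrt(2)*p/2 + 8*p + 3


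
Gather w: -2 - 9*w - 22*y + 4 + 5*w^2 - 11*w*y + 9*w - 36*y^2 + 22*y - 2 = 5*w^2 - 11*w*y - 36*y^2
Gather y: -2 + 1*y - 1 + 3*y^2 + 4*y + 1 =3*y^2 + 5*y - 2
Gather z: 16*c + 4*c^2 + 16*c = 4*c^2 + 32*c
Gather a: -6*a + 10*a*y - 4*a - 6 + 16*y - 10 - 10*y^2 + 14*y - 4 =a*(10*y - 10) - 10*y^2 + 30*y - 20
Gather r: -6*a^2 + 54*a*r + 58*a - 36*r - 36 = -6*a^2 + 58*a + r*(54*a - 36) - 36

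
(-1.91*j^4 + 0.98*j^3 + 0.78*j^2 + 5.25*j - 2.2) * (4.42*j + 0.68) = -8.4422*j^5 + 3.0328*j^4 + 4.114*j^3 + 23.7354*j^2 - 6.154*j - 1.496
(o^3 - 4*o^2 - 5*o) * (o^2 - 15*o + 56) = o^5 - 19*o^4 + 111*o^3 - 149*o^2 - 280*o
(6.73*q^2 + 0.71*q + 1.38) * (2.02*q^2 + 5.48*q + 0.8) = 13.5946*q^4 + 38.3146*q^3 + 12.0624*q^2 + 8.1304*q + 1.104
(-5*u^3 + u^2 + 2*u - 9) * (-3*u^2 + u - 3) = 15*u^5 - 8*u^4 + 10*u^3 + 26*u^2 - 15*u + 27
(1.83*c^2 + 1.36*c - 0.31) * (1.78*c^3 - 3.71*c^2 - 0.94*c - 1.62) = 3.2574*c^5 - 4.3685*c^4 - 7.3176*c^3 - 3.0929*c^2 - 1.9118*c + 0.5022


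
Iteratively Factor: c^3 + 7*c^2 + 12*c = (c + 4)*(c^2 + 3*c) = c*(c + 4)*(c + 3)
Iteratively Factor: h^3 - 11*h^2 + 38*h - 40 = (h - 2)*(h^2 - 9*h + 20) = (h - 4)*(h - 2)*(h - 5)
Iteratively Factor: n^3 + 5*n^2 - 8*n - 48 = (n + 4)*(n^2 + n - 12) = (n - 3)*(n + 4)*(n + 4)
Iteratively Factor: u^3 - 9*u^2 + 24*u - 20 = (u - 5)*(u^2 - 4*u + 4) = (u - 5)*(u - 2)*(u - 2)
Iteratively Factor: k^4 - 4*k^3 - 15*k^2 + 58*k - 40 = (k - 2)*(k^3 - 2*k^2 - 19*k + 20) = (k - 2)*(k + 4)*(k^2 - 6*k + 5) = (k - 2)*(k - 1)*(k + 4)*(k - 5)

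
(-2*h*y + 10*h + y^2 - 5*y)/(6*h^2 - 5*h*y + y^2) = (y - 5)/(-3*h + y)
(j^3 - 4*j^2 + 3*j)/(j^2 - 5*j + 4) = j*(j - 3)/(j - 4)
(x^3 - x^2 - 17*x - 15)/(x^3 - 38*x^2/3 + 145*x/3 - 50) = 3*(x^2 + 4*x + 3)/(3*x^2 - 23*x + 30)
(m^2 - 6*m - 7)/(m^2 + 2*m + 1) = (m - 7)/(m + 1)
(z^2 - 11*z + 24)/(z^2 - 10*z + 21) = (z - 8)/(z - 7)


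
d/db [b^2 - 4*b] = 2*b - 4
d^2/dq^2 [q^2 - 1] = 2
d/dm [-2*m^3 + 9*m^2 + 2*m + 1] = -6*m^2 + 18*m + 2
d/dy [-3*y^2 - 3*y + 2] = -6*y - 3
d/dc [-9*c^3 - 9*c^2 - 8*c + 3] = -27*c^2 - 18*c - 8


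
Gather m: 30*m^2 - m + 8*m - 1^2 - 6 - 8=30*m^2 + 7*m - 15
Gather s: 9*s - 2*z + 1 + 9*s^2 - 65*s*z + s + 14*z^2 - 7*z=9*s^2 + s*(10 - 65*z) + 14*z^2 - 9*z + 1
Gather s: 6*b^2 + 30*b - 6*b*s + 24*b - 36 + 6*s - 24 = 6*b^2 + 54*b + s*(6 - 6*b) - 60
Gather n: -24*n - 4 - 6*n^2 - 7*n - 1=-6*n^2 - 31*n - 5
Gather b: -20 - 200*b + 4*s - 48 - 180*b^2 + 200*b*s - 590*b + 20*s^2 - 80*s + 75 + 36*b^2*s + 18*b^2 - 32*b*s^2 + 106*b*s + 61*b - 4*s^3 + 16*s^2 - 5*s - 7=b^2*(36*s - 162) + b*(-32*s^2 + 306*s - 729) - 4*s^3 + 36*s^2 - 81*s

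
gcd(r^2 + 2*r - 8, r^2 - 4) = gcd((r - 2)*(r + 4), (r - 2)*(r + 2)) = r - 2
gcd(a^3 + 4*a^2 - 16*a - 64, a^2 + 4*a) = a + 4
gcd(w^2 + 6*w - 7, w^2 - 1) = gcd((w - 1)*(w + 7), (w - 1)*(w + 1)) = w - 1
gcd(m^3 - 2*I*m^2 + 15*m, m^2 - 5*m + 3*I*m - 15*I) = m + 3*I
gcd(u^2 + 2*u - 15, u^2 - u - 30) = u + 5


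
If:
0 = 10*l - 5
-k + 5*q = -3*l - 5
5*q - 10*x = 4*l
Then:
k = 10*x + 17/2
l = 1/2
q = 2*x + 2/5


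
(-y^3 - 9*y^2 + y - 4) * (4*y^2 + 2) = -4*y^5 - 36*y^4 + 2*y^3 - 34*y^2 + 2*y - 8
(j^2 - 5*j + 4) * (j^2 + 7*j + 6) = j^4 + 2*j^3 - 25*j^2 - 2*j + 24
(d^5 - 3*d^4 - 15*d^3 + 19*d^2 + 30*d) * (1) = d^5 - 3*d^4 - 15*d^3 + 19*d^2 + 30*d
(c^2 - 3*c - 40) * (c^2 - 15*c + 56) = c^4 - 18*c^3 + 61*c^2 + 432*c - 2240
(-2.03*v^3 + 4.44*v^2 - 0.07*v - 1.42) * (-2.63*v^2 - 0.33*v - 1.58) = 5.3389*v^5 - 11.0073*v^4 + 1.9263*v^3 - 3.2575*v^2 + 0.5792*v + 2.2436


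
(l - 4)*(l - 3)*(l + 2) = l^3 - 5*l^2 - 2*l + 24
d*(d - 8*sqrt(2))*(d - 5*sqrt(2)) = d^3 - 13*sqrt(2)*d^2 + 80*d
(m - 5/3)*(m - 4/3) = m^2 - 3*m + 20/9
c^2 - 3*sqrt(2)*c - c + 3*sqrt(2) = (c - 1)*(c - 3*sqrt(2))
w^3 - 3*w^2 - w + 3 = (w - 3)*(w - 1)*(w + 1)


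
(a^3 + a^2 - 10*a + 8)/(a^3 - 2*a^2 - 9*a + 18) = (a^2 + 3*a - 4)/(a^2 - 9)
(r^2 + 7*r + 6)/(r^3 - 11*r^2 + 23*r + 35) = (r + 6)/(r^2 - 12*r + 35)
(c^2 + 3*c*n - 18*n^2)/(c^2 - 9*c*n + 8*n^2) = (c^2 + 3*c*n - 18*n^2)/(c^2 - 9*c*n + 8*n^2)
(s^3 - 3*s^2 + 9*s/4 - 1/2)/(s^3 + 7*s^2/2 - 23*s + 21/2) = (s^2 - 5*s/2 + 1)/(s^2 + 4*s - 21)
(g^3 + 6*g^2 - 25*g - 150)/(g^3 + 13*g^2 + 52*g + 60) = (g - 5)/(g + 2)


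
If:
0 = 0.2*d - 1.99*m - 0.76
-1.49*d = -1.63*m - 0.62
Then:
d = -0.00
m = -0.38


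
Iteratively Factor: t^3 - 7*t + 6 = (t + 3)*(t^2 - 3*t + 2) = (t - 2)*(t + 3)*(t - 1)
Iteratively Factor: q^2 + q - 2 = (q + 2)*(q - 1)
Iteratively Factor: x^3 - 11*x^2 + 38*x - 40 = (x - 4)*(x^2 - 7*x + 10) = (x - 5)*(x - 4)*(x - 2)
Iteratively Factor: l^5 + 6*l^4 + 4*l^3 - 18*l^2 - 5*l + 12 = (l - 1)*(l^4 + 7*l^3 + 11*l^2 - 7*l - 12) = (l - 1)*(l + 1)*(l^3 + 6*l^2 + 5*l - 12) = (l - 1)^2*(l + 1)*(l^2 + 7*l + 12) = (l - 1)^2*(l + 1)*(l + 3)*(l + 4)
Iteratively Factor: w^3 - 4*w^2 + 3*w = (w)*(w^2 - 4*w + 3) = w*(w - 1)*(w - 3)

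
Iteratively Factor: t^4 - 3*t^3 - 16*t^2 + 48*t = (t - 4)*(t^3 + t^2 - 12*t) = t*(t - 4)*(t^2 + t - 12) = t*(t - 4)*(t + 4)*(t - 3)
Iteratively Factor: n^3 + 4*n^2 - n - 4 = (n + 1)*(n^2 + 3*n - 4) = (n - 1)*(n + 1)*(n + 4)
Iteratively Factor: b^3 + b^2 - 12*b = (b - 3)*(b^2 + 4*b) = (b - 3)*(b + 4)*(b)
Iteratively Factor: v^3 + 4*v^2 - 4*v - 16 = (v + 2)*(v^2 + 2*v - 8) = (v - 2)*(v + 2)*(v + 4)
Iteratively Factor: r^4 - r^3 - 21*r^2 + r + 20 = (r - 5)*(r^3 + 4*r^2 - r - 4) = (r - 5)*(r - 1)*(r^2 + 5*r + 4) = (r - 5)*(r - 1)*(r + 1)*(r + 4)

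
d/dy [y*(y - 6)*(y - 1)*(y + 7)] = 4*y^3 - 86*y + 42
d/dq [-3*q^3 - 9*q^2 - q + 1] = -9*q^2 - 18*q - 1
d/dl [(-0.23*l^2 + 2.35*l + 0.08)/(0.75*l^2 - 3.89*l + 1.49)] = (-0.8678*l^2 - 0.805399999999999*l + 3.8127)/(0.5625*l^4 - 5.835*l^3 + 17.3671*l^2 - 11.5922*l + 2.2201)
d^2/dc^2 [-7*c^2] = -14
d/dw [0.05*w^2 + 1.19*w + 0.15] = 0.1*w + 1.19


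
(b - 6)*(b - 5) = b^2 - 11*b + 30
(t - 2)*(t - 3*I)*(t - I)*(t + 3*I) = t^4 - 2*t^3 - I*t^3 + 9*t^2 + 2*I*t^2 - 18*t - 9*I*t + 18*I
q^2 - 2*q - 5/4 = (q - 5/2)*(q + 1/2)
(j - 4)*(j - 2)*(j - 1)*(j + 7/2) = j^4 - 7*j^3/2 - 21*j^2/2 + 41*j - 28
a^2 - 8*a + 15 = (a - 5)*(a - 3)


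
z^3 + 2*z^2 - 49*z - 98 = (z - 7)*(z + 2)*(z + 7)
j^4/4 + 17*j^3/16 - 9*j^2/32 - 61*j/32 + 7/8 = (j/4 + 1)*(j - 1)*(j - 1/2)*(j + 7/4)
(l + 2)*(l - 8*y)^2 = l^3 - 16*l^2*y + 2*l^2 + 64*l*y^2 - 32*l*y + 128*y^2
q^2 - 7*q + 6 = (q - 6)*(q - 1)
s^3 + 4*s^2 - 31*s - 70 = (s - 5)*(s + 2)*(s + 7)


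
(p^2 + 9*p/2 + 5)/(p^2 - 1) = (p^2 + 9*p/2 + 5)/(p^2 - 1)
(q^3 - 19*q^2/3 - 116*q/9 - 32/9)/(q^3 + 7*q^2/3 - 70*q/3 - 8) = (3*q^2 - 20*q - 32)/(3*(q^2 + 2*q - 24))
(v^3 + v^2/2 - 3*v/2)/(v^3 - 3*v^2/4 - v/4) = 2*(2*v + 3)/(4*v + 1)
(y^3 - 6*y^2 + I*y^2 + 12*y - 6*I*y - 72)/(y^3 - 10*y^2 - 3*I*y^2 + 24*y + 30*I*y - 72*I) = (y + 4*I)/(y - 4)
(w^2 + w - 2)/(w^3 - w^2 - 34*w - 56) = (w - 1)/(w^2 - 3*w - 28)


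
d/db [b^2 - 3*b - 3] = 2*b - 3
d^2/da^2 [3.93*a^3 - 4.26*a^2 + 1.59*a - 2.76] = 23.58*a - 8.52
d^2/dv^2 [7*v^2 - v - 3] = 14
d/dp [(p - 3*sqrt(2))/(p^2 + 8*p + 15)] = (p^2 + 8*p - 2*(p + 4)*(p - 3*sqrt(2)) + 15)/(p^2 + 8*p + 15)^2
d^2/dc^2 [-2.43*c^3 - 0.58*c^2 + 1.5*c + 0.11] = -14.58*c - 1.16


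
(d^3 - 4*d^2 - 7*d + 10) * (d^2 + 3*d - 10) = d^5 - d^4 - 29*d^3 + 29*d^2 + 100*d - 100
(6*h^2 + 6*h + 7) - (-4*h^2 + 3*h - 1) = 10*h^2 + 3*h + 8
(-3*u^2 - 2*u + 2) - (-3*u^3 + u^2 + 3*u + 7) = 3*u^3 - 4*u^2 - 5*u - 5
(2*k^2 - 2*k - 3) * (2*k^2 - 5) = 4*k^4 - 4*k^3 - 16*k^2 + 10*k + 15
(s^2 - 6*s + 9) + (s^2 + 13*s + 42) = 2*s^2 + 7*s + 51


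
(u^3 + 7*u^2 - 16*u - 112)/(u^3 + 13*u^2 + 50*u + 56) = (u - 4)/(u + 2)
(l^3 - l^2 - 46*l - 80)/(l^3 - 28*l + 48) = (l^3 - l^2 - 46*l - 80)/(l^3 - 28*l + 48)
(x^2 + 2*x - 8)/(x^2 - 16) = (x - 2)/(x - 4)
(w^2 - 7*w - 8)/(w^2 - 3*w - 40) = (w + 1)/(w + 5)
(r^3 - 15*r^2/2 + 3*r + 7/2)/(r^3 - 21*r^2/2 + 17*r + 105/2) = (2*r^2 - r - 1)/(2*r^2 - 7*r - 15)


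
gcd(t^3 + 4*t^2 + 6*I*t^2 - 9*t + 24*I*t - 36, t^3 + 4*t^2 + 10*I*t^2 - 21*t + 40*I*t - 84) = t^2 + t*(4 + 3*I) + 12*I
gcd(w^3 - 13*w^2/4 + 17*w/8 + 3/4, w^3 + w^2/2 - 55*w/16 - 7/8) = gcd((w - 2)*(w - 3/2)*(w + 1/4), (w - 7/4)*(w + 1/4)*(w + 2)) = w + 1/4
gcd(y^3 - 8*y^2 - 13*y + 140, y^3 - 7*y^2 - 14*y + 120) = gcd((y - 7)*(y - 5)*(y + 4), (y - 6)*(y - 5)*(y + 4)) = y^2 - y - 20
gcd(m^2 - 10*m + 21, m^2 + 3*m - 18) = m - 3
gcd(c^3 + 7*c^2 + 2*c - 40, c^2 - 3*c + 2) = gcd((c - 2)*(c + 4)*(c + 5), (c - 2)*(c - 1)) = c - 2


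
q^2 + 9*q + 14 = (q + 2)*(q + 7)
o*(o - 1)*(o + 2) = o^3 + o^2 - 2*o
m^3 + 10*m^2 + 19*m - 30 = (m - 1)*(m + 5)*(m + 6)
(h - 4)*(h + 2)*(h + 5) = h^3 + 3*h^2 - 18*h - 40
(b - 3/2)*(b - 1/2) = b^2 - 2*b + 3/4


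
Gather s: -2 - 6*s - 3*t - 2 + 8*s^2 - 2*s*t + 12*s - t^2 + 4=8*s^2 + s*(6 - 2*t) - t^2 - 3*t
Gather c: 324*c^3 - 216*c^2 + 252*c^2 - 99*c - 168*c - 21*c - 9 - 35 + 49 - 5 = 324*c^3 + 36*c^2 - 288*c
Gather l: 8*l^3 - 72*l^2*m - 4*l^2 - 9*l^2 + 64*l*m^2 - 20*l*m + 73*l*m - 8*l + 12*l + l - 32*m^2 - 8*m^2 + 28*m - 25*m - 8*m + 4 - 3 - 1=8*l^3 + l^2*(-72*m - 13) + l*(64*m^2 + 53*m + 5) - 40*m^2 - 5*m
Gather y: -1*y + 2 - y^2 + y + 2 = 4 - y^2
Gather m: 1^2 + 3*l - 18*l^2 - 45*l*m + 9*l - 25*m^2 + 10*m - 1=-18*l^2 + 12*l - 25*m^2 + m*(10 - 45*l)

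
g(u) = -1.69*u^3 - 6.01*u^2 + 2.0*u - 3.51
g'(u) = -5.07*u^2 - 12.02*u + 2.0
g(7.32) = -973.76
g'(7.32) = -357.65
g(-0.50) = -5.80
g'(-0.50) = 6.74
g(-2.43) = -19.61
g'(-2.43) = 1.27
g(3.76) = -170.79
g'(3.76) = -114.87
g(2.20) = -46.19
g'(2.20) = -48.98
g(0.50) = -4.22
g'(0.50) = -5.28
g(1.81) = -29.60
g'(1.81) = -36.37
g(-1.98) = -17.91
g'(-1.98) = 5.92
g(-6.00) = 133.17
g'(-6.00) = -108.40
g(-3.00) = -17.97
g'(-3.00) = -7.57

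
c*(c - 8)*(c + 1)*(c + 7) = c^4 - 57*c^2 - 56*c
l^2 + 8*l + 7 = (l + 1)*(l + 7)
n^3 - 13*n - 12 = (n - 4)*(n + 1)*(n + 3)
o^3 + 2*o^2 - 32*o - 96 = (o - 6)*(o + 4)^2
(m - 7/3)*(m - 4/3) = m^2 - 11*m/3 + 28/9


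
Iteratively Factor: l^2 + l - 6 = (l - 2)*(l + 3)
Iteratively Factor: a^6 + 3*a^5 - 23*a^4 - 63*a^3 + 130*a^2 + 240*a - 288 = (a + 4)*(a^5 - a^4 - 19*a^3 + 13*a^2 + 78*a - 72) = (a - 2)*(a + 4)*(a^4 + a^3 - 17*a^2 - 21*a + 36) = (a - 2)*(a + 3)*(a + 4)*(a^3 - 2*a^2 - 11*a + 12) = (a - 4)*(a - 2)*(a + 3)*(a + 4)*(a^2 + 2*a - 3) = (a - 4)*(a - 2)*(a + 3)^2*(a + 4)*(a - 1)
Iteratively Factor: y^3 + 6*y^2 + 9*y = (y + 3)*(y^2 + 3*y) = y*(y + 3)*(y + 3)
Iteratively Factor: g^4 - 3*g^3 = (g)*(g^3 - 3*g^2) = g^2*(g^2 - 3*g) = g^2*(g - 3)*(g)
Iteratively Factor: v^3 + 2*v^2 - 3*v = (v - 1)*(v^2 + 3*v) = v*(v - 1)*(v + 3)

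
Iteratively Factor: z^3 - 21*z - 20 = (z - 5)*(z^2 + 5*z + 4) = (z - 5)*(z + 4)*(z + 1)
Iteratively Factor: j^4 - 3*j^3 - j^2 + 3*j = (j)*(j^3 - 3*j^2 - j + 3) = j*(j - 3)*(j^2 - 1) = j*(j - 3)*(j + 1)*(j - 1)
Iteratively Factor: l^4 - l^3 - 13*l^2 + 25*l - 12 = (l - 3)*(l^3 + 2*l^2 - 7*l + 4) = (l - 3)*(l - 1)*(l^2 + 3*l - 4) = (l - 3)*(l - 1)^2*(l + 4)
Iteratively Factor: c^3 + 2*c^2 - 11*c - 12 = (c - 3)*(c^2 + 5*c + 4) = (c - 3)*(c + 1)*(c + 4)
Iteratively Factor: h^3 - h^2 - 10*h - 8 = (h + 1)*(h^2 - 2*h - 8) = (h + 1)*(h + 2)*(h - 4)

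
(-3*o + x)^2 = 9*o^2 - 6*o*x + x^2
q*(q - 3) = q^2 - 3*q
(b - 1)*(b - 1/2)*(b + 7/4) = b^3 + b^2/4 - 17*b/8 + 7/8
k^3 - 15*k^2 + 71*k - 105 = (k - 7)*(k - 5)*(k - 3)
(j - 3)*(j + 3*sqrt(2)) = j^2 - 3*j + 3*sqrt(2)*j - 9*sqrt(2)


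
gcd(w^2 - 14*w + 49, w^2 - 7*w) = w - 7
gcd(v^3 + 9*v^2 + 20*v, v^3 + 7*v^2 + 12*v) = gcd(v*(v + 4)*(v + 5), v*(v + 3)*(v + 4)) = v^2 + 4*v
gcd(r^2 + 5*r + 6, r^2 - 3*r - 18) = r + 3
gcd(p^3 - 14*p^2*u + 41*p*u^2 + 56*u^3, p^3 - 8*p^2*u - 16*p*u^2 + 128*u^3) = p - 8*u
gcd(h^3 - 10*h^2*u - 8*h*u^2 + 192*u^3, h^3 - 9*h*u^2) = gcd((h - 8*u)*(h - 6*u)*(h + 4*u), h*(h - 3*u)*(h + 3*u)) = 1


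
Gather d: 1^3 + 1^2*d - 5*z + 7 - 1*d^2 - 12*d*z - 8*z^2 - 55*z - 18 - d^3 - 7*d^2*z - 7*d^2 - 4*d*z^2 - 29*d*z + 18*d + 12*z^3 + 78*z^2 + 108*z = -d^3 + d^2*(-7*z - 8) + d*(-4*z^2 - 41*z + 19) + 12*z^3 + 70*z^2 + 48*z - 10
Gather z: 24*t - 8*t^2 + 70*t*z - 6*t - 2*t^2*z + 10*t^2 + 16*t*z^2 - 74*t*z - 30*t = 2*t^2 + 16*t*z^2 - 12*t + z*(-2*t^2 - 4*t)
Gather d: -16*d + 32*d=16*d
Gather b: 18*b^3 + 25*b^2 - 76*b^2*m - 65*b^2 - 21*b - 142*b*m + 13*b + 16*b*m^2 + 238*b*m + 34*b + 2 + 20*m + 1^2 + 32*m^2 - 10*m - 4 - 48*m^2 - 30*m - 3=18*b^3 + b^2*(-76*m - 40) + b*(16*m^2 + 96*m + 26) - 16*m^2 - 20*m - 4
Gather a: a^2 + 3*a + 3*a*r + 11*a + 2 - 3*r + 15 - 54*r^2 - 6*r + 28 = a^2 + a*(3*r + 14) - 54*r^2 - 9*r + 45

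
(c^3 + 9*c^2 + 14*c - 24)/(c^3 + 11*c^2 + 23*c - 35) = (c^2 + 10*c + 24)/(c^2 + 12*c + 35)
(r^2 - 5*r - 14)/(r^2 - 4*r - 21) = (r + 2)/(r + 3)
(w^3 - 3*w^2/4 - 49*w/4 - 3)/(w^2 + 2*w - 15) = (4*w^3 - 3*w^2 - 49*w - 12)/(4*(w^2 + 2*w - 15))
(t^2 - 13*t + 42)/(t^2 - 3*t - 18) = (t - 7)/(t + 3)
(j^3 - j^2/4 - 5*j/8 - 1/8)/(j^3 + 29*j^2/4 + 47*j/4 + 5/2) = (2*j^2 - j - 1)/(2*(j^2 + 7*j + 10))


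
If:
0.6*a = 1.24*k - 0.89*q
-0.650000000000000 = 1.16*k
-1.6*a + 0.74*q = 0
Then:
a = -0.28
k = -0.56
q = -0.60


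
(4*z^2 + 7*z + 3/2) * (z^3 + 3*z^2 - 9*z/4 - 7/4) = 4*z^5 + 19*z^4 + 27*z^3/2 - 73*z^2/4 - 125*z/8 - 21/8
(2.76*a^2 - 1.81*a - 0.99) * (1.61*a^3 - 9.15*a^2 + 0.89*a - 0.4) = 4.4436*a^5 - 28.1681*a^4 + 17.424*a^3 + 6.3436*a^2 - 0.1571*a + 0.396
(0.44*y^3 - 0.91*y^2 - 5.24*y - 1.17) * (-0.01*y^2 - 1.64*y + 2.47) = -0.0044*y^5 - 0.7125*y^4 + 2.6316*y^3 + 6.3576*y^2 - 11.024*y - 2.8899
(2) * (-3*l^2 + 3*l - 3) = -6*l^2 + 6*l - 6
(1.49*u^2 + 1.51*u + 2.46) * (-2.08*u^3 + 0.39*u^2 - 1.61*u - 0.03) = -3.0992*u^5 - 2.5597*u^4 - 6.9268*u^3 - 1.5164*u^2 - 4.0059*u - 0.0738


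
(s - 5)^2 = s^2 - 10*s + 25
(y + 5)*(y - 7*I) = y^2 + 5*y - 7*I*y - 35*I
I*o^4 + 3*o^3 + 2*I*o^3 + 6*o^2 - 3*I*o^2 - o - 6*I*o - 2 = (o + 2)*(o - I)^2*(I*o + 1)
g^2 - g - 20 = (g - 5)*(g + 4)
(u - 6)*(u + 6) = u^2 - 36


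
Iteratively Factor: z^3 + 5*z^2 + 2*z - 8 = (z + 2)*(z^2 + 3*z - 4) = (z - 1)*(z + 2)*(z + 4)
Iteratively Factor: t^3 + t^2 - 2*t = (t - 1)*(t^2 + 2*t) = (t - 1)*(t + 2)*(t)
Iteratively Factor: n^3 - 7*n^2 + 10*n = (n - 5)*(n^2 - 2*n) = (n - 5)*(n - 2)*(n)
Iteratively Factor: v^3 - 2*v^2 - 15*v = (v - 5)*(v^2 + 3*v) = (v - 5)*(v + 3)*(v)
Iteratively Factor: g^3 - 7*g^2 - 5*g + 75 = (g + 3)*(g^2 - 10*g + 25) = (g - 5)*(g + 3)*(g - 5)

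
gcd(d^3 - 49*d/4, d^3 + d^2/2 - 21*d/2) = d^2 + 7*d/2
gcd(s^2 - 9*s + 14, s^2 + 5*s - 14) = s - 2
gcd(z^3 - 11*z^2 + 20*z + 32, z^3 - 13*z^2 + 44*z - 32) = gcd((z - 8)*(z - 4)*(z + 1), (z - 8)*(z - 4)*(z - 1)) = z^2 - 12*z + 32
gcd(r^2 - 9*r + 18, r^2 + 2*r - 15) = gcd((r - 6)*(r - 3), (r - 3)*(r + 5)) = r - 3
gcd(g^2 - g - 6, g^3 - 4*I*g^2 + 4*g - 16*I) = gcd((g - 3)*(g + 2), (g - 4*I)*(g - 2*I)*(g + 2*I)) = 1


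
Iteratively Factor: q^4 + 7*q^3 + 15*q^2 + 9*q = (q + 3)*(q^3 + 4*q^2 + 3*q) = (q + 1)*(q + 3)*(q^2 + 3*q) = q*(q + 1)*(q + 3)*(q + 3)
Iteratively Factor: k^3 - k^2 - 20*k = (k)*(k^2 - k - 20) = k*(k - 5)*(k + 4)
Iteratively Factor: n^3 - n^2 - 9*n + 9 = (n - 1)*(n^2 - 9) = (n - 3)*(n - 1)*(n + 3)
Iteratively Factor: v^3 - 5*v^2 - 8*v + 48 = (v - 4)*(v^2 - v - 12) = (v - 4)*(v + 3)*(v - 4)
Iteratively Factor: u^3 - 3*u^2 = (u)*(u^2 - 3*u) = u^2*(u - 3)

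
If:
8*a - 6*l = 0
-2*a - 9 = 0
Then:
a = -9/2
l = -6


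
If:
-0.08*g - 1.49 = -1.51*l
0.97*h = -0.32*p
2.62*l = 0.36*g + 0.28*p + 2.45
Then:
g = 0.611676646706587 - 1.26586826347305*p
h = -0.329896907216495*p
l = 1.01916167664671 - 0.067065868263473*p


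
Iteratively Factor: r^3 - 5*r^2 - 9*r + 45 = (r - 3)*(r^2 - 2*r - 15) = (r - 5)*(r - 3)*(r + 3)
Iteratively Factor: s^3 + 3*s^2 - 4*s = (s)*(s^2 + 3*s - 4) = s*(s + 4)*(s - 1)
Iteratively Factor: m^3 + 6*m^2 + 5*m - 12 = (m + 3)*(m^2 + 3*m - 4) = (m + 3)*(m + 4)*(m - 1)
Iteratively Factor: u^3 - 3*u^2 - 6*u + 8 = (u + 2)*(u^2 - 5*u + 4) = (u - 1)*(u + 2)*(u - 4)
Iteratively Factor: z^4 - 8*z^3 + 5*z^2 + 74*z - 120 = (z + 3)*(z^3 - 11*z^2 + 38*z - 40) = (z - 4)*(z + 3)*(z^2 - 7*z + 10) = (z - 5)*(z - 4)*(z + 3)*(z - 2)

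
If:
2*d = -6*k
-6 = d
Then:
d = -6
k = 2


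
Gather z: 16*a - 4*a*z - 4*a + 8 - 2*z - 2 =12*a + z*(-4*a - 2) + 6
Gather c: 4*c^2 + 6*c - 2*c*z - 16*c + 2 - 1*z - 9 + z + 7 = 4*c^2 + c*(-2*z - 10)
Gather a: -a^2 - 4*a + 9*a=-a^2 + 5*a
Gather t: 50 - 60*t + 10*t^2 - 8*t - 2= 10*t^2 - 68*t + 48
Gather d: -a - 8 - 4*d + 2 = -a - 4*d - 6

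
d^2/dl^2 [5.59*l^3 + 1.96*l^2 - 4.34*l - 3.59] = 33.54*l + 3.92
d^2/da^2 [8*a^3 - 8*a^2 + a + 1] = 48*a - 16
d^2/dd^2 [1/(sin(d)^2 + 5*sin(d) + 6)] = (-4*sin(d)^4 - 15*sin(d)^3 + 5*sin(d)^2 + 60*sin(d) + 38)/(sin(d)^2 + 5*sin(d) + 6)^3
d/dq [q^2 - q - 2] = 2*q - 1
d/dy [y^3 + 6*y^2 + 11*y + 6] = 3*y^2 + 12*y + 11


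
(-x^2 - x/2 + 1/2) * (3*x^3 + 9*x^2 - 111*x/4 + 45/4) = -3*x^5 - 21*x^4/2 + 99*x^3/4 + 57*x^2/8 - 39*x/2 + 45/8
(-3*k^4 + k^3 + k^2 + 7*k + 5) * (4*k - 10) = -12*k^5 + 34*k^4 - 6*k^3 + 18*k^2 - 50*k - 50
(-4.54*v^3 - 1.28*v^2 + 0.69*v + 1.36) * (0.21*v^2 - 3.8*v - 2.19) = -0.9534*v^5 + 16.9832*v^4 + 14.9515*v^3 + 0.4668*v^2 - 6.6791*v - 2.9784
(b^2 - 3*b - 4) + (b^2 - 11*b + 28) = 2*b^2 - 14*b + 24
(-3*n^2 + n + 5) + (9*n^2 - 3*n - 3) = 6*n^2 - 2*n + 2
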